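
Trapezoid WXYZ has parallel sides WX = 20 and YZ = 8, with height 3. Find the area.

Area of a trapezoid = (base1 + base2) * height / 2
Area = (20 + 8) * 3 / 2
Area = 28 * 3 / 2
Area = 84 / 2
Area = 42

42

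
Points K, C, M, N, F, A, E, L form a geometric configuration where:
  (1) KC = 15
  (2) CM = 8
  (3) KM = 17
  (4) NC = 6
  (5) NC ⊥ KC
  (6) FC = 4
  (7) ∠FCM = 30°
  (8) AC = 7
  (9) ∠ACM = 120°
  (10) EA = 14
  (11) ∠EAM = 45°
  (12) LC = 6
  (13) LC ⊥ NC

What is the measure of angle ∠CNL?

Step 1: By the law of cosines on triangle NCL: NL² = 6² + 6² − 2·6·6·cos(90°) = 72, so NL = 6·√2.
Step 2: By the inverse law of cosines on triangle CNL: cos(∠CNL) = (6² + (6·√2)² − 6²) / (2·6·6·√2) = 72/101.82 = 0.7071, so ∠CNL = 45°.

Therefore, the measure of angle ∠CNL = 45°.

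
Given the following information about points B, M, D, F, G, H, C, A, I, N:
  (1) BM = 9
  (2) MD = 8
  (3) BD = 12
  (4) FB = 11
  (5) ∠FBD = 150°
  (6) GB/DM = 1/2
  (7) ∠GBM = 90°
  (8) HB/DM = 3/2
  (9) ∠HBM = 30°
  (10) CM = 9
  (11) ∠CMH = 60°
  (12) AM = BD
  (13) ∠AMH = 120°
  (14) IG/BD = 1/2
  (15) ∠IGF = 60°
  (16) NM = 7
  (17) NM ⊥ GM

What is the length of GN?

From the given relations: GB = 1/2·DM = 1/2·8 = 4.
Step 1: By the law of cosines on triangle GBM: GM² = 4² + 9² − 2·4·9·cos(90°) = 97, so GM = √97.
Step 2: By the law of cosines on triangle GMN: GN² = √97² + 7² − 2·√97·7·cos(90°) = 146, so GN = √146.

Therefore, the length of GN = √146.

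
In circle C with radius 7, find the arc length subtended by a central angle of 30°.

Arc length = 2πr × θ/360
= 2π × 7 × 1/12
= 7*pi/6

7*pi/6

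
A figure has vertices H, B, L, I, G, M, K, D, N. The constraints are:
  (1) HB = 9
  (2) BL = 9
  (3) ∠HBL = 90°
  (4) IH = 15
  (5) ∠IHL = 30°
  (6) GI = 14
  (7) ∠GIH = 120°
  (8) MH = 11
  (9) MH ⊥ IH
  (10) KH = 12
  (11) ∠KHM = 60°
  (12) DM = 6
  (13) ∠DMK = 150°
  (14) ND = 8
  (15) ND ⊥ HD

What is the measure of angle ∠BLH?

Step 1: By the law of cosines on triangle LBH: LH² = 9² + 9² − 2·9·9·cos(90°) = 162, so LH = 9·√2.
Step 2: By the inverse law of cosines on triangle BLH: cos(∠BLH) = (9² + (9·√2)² − 9²) / (2·9·9·√2) = 162/229.1 = 0.7071, so ∠BLH = 45°.

Therefore, the measure of angle ∠BLH = 45°.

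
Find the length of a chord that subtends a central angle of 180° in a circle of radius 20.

Chord = 2(20) sin(90°) = 40

40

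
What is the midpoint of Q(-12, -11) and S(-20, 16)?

The midpoint is the average of the coordinates:
x: (-12 + -20)/2 = -16
y: (-11 + 16)/2 = 5/2
Midpoint = (-16, 5/2)

(-16, 5/2)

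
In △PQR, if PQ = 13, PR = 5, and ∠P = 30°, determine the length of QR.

By the law of cosines: QR^2 = PQ^2 + PR^2 - 2*PQ*PR*cos(P)
QR^2 = 13^2 + 5^2 - 2*13*5*cos(30°)
QR^2 = 169 + 25 - 130*(sqrt(3)/2)
QR^2 = 194 - 65*sqrt(3)
QR = sqrt(194 - 65*sqrt(3))

sqrt(194 - 65*sqrt(3))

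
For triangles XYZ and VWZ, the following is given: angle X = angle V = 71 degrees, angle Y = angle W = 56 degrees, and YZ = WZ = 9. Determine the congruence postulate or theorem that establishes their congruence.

The given information provides:
angle X = angle V = 71 degrees, angle Y = angle W = 56 degrees, and YZ = WZ = 9
This matches the AAS congruence theorem.
Two pairs of corresponding angles and a non-included side are equal (Angle-Angle-Side).

AAS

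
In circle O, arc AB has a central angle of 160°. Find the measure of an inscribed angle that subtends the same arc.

Inscribed angle = 160° / 2 = 80° (inscribed angle theorem).

80°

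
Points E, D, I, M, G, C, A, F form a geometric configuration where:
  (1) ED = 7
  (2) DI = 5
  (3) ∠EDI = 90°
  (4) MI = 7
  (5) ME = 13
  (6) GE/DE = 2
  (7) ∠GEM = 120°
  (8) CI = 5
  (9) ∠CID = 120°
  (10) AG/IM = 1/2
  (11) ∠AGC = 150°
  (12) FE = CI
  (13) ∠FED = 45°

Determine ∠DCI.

Step 1: By the law of cosines on triangle CID: CD² = 5² + 5² − 2·5·5·cos(120°) = 75, so CD = 5·√3.
Step 2: By the inverse law of cosines on triangle DCI: cos(∠DCI) = ((5·√3)² + 5² − 5²) / (2·5·√3·5) = 75/86.6 = 0.866, so ∠DCI = 30°.

Therefore, the measure of angle ∠DCI = 30°.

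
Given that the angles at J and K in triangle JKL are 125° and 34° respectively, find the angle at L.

Let angle L = x. Then 125 + 34 + x = 180.
x = 180 - 159 = 21 degrees.

21 degrees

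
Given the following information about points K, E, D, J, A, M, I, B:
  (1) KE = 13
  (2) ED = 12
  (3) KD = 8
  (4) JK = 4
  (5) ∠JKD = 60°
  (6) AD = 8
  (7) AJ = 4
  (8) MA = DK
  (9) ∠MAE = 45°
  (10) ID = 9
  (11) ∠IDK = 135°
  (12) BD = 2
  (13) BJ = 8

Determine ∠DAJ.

Step 1: By the law of cosines on triangle DKJ: DJ² = 8² + 4² − 2·8·4·cos(60°) = 48, so DJ = 4·√3.
Step 2: By the inverse law of cosines on triangle DAJ: cos(∠DAJ) = (8² + 4² − (4·√3)²) / (2·8·4) = 32/64 = 0.5, so ∠DAJ = 60°.

Therefore, the measure of angle ∠DAJ = 60°.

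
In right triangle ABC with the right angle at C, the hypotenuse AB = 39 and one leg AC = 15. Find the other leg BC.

Rearranging the Pythagorean theorem to solve for the unknown leg:
leg^2 = hypotenuse^2 - known_leg^2 = 1521 - 225 = 1296
leg = sqrt(1296) = 36.

36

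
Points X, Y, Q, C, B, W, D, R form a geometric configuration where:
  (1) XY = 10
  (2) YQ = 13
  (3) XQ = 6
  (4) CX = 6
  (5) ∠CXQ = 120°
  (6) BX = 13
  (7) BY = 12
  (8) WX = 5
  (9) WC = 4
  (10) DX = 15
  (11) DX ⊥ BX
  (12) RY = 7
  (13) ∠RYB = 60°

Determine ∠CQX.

Step 1: By the law of cosines on triangle QXC: QC² = 6² + 6² − 2·6·6·cos(120°) = 108, so QC = 6·√3.
Step 2: By the inverse law of cosines on triangle CQX: cos(∠CQX) = ((6·√3)² + 6² − 6²) / (2·6·√3·6) = 108/124.71 = 0.866, so ∠CQX = 30°.

Therefore, the measure of angle ∠CQX = 30°.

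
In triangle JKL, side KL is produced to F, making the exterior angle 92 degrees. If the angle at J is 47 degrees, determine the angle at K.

angle K = 92 - 47 = 45 degrees (exterior angle theorem).

45 degrees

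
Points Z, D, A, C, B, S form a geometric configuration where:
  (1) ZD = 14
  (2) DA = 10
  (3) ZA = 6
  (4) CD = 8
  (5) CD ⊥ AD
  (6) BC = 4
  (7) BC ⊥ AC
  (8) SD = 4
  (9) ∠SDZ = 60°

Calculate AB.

Step 1: By the law of cosines on triangle CDA: CA² = 8² + 10² − 2·8·10·cos(90°) = 164, so CA = 2·√41.
Step 2: By the law of cosines on triangle ACB: AB² = (2·√41)² + 4² − 2·2·√41·4·cos(90°) = 180, so AB = 6·√5.

Therefore, the length of AB = 6·√5.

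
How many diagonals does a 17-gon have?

Each of the 17 vertices connects to 14 non-adjacent vertices via diagonals.
Total connections = 17 × 14 = 238, but each diagonal is counted twice.
Number of diagonals = 238 / 2 = 119.

119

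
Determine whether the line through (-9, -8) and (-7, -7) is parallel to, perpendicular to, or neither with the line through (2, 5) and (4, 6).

Slope of line 1: m1 = (-7 - -8)/(-7 - -9) = 1/2 = 1/2
Slope of line 2: m2 = (6 - 5)/(4 - 2) = 1/2 = 1/2
Since m1 = m2 = 1/2, the lines are parallel.

Parallel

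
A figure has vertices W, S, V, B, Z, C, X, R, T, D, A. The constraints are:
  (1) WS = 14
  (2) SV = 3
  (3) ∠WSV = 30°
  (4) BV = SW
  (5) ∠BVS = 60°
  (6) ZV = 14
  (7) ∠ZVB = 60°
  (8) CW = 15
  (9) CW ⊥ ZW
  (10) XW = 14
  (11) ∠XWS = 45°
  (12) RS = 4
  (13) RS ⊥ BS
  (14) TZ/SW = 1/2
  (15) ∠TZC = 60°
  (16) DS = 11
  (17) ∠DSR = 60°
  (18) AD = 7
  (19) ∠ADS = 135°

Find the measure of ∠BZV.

From the given relations: BV = SW = 14.
Step 1: By the law of cosines on triangle ZVB: ZB² = 14² + 14² − 2·14·14·cos(60°) = 196, so ZB = 14.
Step 2: By the inverse law of cosines on triangle BZV: cos(∠BZV) = (14² + 14² − 14²) / (2·14·14) = 196/392 = 0.5, so ∠BZV = 60°.

Therefore, the measure of angle ∠BZV = 60°.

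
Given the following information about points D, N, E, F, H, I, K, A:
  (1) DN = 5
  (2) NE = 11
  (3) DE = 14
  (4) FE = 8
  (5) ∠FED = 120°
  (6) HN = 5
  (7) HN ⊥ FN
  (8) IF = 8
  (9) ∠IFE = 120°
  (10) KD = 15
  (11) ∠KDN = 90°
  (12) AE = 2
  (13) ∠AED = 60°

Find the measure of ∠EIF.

Step 1: By the law of cosines on triangle IFE: IE² = 8² + 8² − 2·8·8·cos(120°) = 192, so IE = 8·√3.
Step 2: By the inverse law of cosines on triangle EIF: cos(∠EIF) = ((8·√3)² + 8² − 8²) / (2·8·√3·8) = 192/221.7 = 0.866, so ∠EIF = 30°.

Therefore, the measure of angle ∠EIF = 30°.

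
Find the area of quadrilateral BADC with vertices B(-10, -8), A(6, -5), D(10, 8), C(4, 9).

The Shoelace formula works by pairing each vertex with the next (cycling back to the first).
For each pair, compute x_i*y_(i+1) - x_(i+1)*y_i:
  (-10*-5 - 6*-8) = 98
  (6*8 - 10*-5) = 98
  (10*9 - 4*8) = 58
  (4*-8 - -10*9) = 58
Taking half the absolute value of the total: Area = (1/2)(312) = 156.

156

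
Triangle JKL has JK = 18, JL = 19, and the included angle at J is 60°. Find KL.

Law of cosines: KL^2 = 18^2 + 19^2 - 2(18)(19)cos(60°) = 343, so KL = 7*sqrt(7).

7*sqrt(7)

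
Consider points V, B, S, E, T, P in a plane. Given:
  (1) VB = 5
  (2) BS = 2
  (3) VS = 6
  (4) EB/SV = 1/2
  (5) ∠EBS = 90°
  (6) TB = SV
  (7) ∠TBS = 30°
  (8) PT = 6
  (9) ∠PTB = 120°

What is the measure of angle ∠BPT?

From the given relations: TB = SV = 6.
Step 1: By the law of cosines on triangle PTB: PB² = 6² + 6² − 2·6·6·cos(120°) = 108, so PB = 6·√3.
Step 2: By the inverse law of cosines on triangle BPT: cos(∠BPT) = ((6·√3)² + 6² − 6²) / (2·6·√3·6) = 108/124.71 = 0.866, so ∠BPT = 30°.

Therefore, the measure of angle ∠BPT = 30°.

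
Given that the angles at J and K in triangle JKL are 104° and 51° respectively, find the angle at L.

Let angle L = x. Then 104 + 51 + x = 180.
x = 180 - 155 = 25 degrees.

25 degrees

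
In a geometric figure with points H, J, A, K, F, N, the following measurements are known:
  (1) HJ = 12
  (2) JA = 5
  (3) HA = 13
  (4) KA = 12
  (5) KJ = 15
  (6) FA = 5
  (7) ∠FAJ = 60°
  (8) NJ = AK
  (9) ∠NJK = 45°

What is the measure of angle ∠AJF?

Step 1: By the law of cosines on triangle JAF: JF² = 5² + 5² − 2·5·5·cos(60°) = 25, so JF = 5.
Step 2: By the inverse law of cosines on triangle AJF: cos(∠AJF) = (5² + 5² − 5²) / (2·5·5) = 25/50 = 0.5, so ∠AJF = 60°.

Therefore, the measure of angle ∠AJF = 60°.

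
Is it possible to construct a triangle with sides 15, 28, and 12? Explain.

Check the triangle inequality: 15 + 12 = 27 ≤ 28.
Since the sum of two sides does not exceed the third, no triangle can be formed.

No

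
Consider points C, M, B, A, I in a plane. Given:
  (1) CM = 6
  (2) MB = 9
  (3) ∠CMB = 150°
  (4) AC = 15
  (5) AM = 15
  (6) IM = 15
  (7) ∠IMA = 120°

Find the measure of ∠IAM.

Step 1: By the law of cosines on triangle AMI: AI² = 15² + 15² − 2·15·15·cos(120°) = 675, so AI = 15·√3.
Step 2: By the inverse law of cosines on triangle IAM: cos(∠IAM) = ((15·√3)² + 15² − 15²) / (2·15·√3·15) = 675/779.42 = 0.866, so ∠IAM = 30°.

Therefore, the measure of angle ∠IAM = 30°.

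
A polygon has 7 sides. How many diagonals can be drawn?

Total line segments between 7 vertices = C(7,2) = 21.
Subtract the 7 sides: 21 - 7 = 14 diagonals.

14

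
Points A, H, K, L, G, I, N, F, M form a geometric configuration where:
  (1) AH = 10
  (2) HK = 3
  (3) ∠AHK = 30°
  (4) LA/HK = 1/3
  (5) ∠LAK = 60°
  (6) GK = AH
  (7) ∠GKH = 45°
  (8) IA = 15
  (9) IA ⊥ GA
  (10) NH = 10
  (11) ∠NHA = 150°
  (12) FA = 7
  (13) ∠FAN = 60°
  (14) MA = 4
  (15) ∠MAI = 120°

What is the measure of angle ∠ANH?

Step 1: By the law of cosines on triangle NHA: NA² = 10² + 10² − 2·10·10·cos(150°) = 373.21, so NA ≈ 19.32.
Step 2: By the inverse law of cosines on triangle ANH: cos(∠ANH) = (19.32² + 10² − 10²) / (2·19.32·10) = 373.21/386.37 = 0.9659, so ∠ANH = 15°.

Therefore, the measure of angle ∠ANH = 15°.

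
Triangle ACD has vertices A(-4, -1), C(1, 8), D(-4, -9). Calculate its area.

Using the Shoelace formula for a triangle:
Area = (1/2)|x0(y1 - y2) + x1(y2 - y0) + x2(y0 - y1)|
Area = (1/2)|-4(8 - -9) + 1(-9 - -1) + -4(-1 - 8)|
Area = (1/2)|-68 + -8 + 36|
Area = (1/2)|-40|
Area = (1/2)(40)
Area = 20

20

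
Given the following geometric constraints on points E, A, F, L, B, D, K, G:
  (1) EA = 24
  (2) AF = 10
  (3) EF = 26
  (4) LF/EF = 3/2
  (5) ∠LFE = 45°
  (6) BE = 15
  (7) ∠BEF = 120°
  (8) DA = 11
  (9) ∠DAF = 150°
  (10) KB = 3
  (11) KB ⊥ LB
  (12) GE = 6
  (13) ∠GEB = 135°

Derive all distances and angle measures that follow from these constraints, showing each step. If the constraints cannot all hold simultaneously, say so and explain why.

The constraints are consistent.

From the given relations:
  LF = 3/2·EF = 3/2·26 = 39

Step 1: From EF = 26, FL = 39, and ∠EFL = 45°, by the law of cosines:
  EL² = EF² + FL² - 2·EF·FL·cos(45°) = 676 + 1521 - 1434 = 763
  EL ≈ 27.62

Step 2: From FE = 26, EB = 15, and ∠FEB = 120°, by the law of cosines:
  FB² = FE² + EB² - 2·FE·EB·cos(120°) = 676 + 225 + 390 = 1291
  FB ≈ 35.93

Step 3: From FA = 10, AD = 11, and ∠FAD = 150°, by the law of cosines:
  FD² = FA² + AD² - 2·FA·AD·cos(150°) = 100 + 121 + 190.5 = 411.5
  FD ≈ 20.29

Step 4: From BE = 15, EG = 6, and ∠BEG = 135°, by the law of cosines:
  BG² = BE² + EG² - 2·BE·EG·cos(135°) = 225 + 36 + 127.3 = 388.3
  BG ≈ 19.7

Step 5: From EA = 24, EF = 26, AF = 10, by the inverse law of cosines:
  cos(∠AEF) = (EA² + EF² - AF²) / (2·EA·EF)
  ∠AEF = 22.62°

Step 6: From AE = 24, AF = 10, EF = 26, by the inverse law of cosines:
  cos(∠EAF) = (AE² + AF² - EF²) / (2·AE·AF)
  ∠EAF = 90°

Step 7: From FA = 10, FE = 26, AE = 24, by the inverse law of cosines:
  cos(∠AFE) = (FA² + FE² - AE²) / (2·FA·FE)
  ∠AFE = 67.38°

Step 8: From EF = 26, EL = 27.62, FL = 39, by the inverse law of cosines:
  cos(∠FEL) = (EF² + EL² - FL²) / (2·EF·EL)
  ∠FEL = 93.27°

Step 9: From FA = 10, FD = 20.29, AD = 11, by the inverse law of cosines:
  cos(∠AFD) = (FA² + FD² - AD²) / (2·FA·FD)
  ∠AFD = 15.73°

Step 10: From FB = 35.93, FE = 26, BE = 15, by the inverse law of cosines:
  cos(∠BFE) = (FB² + FE² - BE²) / (2·FB·FE)
  ∠BFE = 21.19°

Step 11: From LE = 27.62, LF = 39, EF = 26, by the inverse law of cosines:
  cos(∠ELF) = (LE² + LF² - EF²) / (2·LE·LF)
  ∠ELF = 41.73°

Step 12: From BE = 15, BF = 35.93, EF = 26, by the inverse law of cosines:
  cos(∠EBF) = (BE² + BF² - EF²) / (2·BE·BF)
  ∠EBF = 38.81°

Step 13: From BE = 15, BG = 19.7, EG = 6, by the inverse law of cosines:
  cos(∠EBG) = (BE² + BG² - EG²) / (2·BE·BG)
  ∠EBG = 12.43°

Step 14: From DA = 11, DF = 20.29, AF = 10, by the inverse law of cosines:
  cos(∠ADF) = (DA² + DF² - AF²) / (2·DA·DF)
  ∠ADF = 14.27°

Step 15: From GB = 19.7, GE = 6, BE = 15, by the inverse law of cosines:
  cos(∠BGE) = (GB² + GE² - BE²) / (2·GB·GE)
  ∠BGE = 32.57°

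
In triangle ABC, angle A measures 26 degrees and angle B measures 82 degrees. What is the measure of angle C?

angle C = 180 - 26 - 82 = 72 degrees.

72 degrees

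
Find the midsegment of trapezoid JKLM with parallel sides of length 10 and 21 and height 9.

midsegment = (10 + 21) / 2 = 31 / 2 = 31/2

31/2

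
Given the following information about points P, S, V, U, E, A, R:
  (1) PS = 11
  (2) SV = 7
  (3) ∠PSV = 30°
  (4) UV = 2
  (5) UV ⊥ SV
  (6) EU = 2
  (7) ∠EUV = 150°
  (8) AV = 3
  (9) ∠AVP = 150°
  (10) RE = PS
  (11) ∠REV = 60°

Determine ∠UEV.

Step 1: By the law of cosines on triangle EUV: EV² = 2² + 2² − 2·2·2·cos(150°) = 14.93, so EV ≈ 3.86.
Step 2: By the inverse law of cosines on triangle UEV: cos(∠UEV) = (2² + 3.86² − 2²) / (2·2·3.86) = 14.93/15.45 = 0.9659, so ∠UEV = 15°.

Therefore, the measure of angle ∠UEV = 15°.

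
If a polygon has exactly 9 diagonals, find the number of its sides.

Using d = n(n - 3)/2, we solve 9 = n(n - 3)/2.
So n(n - 3) = 18.
Testing n = 6: 6 * 3 = 18 = 18. Correct.
The polygon has 6 sides.

6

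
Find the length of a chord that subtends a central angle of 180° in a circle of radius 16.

Chord length = 2r sin(θ/2)
= 2 × 16 × sin(180°/2)
= 2 × 16 × sin(90°)
= 32

32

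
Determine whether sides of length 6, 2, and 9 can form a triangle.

Check the triangle inequality: 6 + 2 = 8 ≤ 9.
Since the sum of two sides does not exceed the third, no triangle can be formed.

No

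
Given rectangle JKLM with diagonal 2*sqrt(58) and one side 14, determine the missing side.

b = sqrt(d^2 - a^2) = sqrt(232 - 196) = sqrt(36) = 6

6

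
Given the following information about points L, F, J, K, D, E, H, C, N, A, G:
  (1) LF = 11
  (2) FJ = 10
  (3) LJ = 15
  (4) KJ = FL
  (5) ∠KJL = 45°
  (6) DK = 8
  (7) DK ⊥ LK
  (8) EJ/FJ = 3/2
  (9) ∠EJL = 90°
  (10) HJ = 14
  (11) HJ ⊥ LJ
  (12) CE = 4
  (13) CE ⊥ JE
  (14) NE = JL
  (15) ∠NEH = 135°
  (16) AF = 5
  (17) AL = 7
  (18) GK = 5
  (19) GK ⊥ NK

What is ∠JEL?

From the given relations: EJ = 3/2·FJ = 3/2·10 = 15.
Step 1: By the law of cosines on triangle EJL: EL² = 15² + 15² − 2·15·15·cos(90°) = 450, so EL = 15·√2.
Step 2: By the inverse law of cosines on triangle JEL: cos(∠JEL) = (15² + (15·√2)² − 15²) / (2·15·15·√2) = 450/636.4 = 0.7071, so ∠JEL = 45°.

Therefore, the measure of angle ∠JEL = 45°.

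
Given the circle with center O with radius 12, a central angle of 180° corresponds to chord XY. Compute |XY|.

Chord = 2(12) sin(90°) = 24

24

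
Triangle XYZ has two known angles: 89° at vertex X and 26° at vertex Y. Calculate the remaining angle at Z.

By the triangle angle sum property, the three interior angles of any triangle add up to 180°.
We know angle X = 89° and angle Y = 26°, so their sum is 115°.
Therefore angle Z = 180° - 115° = 65°.

65 degrees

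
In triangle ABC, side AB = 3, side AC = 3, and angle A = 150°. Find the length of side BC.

Law of cosines: BC^2 = 3^2 + 3^2 - 2(3)(3)cos(150°) = 9*sqrt(3) + 18, so BC = 3*sqrt(sqrt(3) + 2).

3*sqrt(sqrt(3) + 2)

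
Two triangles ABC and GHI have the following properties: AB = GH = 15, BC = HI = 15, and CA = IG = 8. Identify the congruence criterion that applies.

Consider the given information: AB = GH = 15, BC = HI = 15, and CA = IG = 8
This is not SAS or ASA: SAS requires two sides and the included angle between them. ASA requires two angles and the side between them.
The correct criterion is SSS. All three pairs of corresponding sides are equal (Side-Side-Side).

SSS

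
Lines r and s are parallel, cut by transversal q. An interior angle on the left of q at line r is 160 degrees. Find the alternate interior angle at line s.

Alternate interior angles are equal: 160 degrees.

160 degrees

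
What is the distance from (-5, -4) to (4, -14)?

d = sqrt((9)^2 + (-10)^2) = sqrt(181)

sqrt(181)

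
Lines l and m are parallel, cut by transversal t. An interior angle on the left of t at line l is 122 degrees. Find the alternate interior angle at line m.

Alternate interior angles are equal: 122 degrees.

122 degrees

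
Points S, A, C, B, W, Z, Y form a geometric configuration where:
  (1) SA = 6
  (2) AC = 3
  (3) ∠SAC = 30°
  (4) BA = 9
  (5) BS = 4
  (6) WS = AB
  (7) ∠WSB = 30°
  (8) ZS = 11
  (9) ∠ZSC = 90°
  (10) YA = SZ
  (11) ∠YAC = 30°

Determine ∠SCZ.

Step 1: By the law of cosines on triangle CAS: CS² = 3² + 6² − 2·3·6·cos(30°) = 13.82, so CS ≈ 3.72.
Step 2: By the law of cosines on triangle CSZ: CZ² = 3.72² + 11² − 2·3.72·11·cos(90°) = 134.82, so CZ ≈ 11.61.
Step 3: By the inverse law of cosines on triangle SCZ: cos(∠SCZ) = (3.72² + 11.61² − 11²) / (2·3.72·11.61) = 27.65/86.34 = 0.3202, so ∠SCZ = 71.33°.

Therefore, the measure of angle ∠SCZ = 71.33°.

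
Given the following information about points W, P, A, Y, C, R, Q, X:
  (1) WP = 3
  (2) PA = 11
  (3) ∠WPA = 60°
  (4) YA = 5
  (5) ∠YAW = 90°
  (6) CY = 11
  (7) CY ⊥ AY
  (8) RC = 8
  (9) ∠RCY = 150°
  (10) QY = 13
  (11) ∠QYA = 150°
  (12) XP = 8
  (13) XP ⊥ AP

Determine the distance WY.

Step 1: By the law of cosines on triangle APW: AW² = 11² + 3² − 2·11·3·cos(60°) = 97, so AW = √97.
Step 2: By the law of cosines on triangle WAY: WY² = √97² + 5² − 2·√97·5·cos(90°) = 122, so WY = √122.

Therefore, the length of WY = √122.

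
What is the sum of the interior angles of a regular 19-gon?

The sum of interior angles of an n-sided polygon is (n - 2) * 180.
For n = 19: (19 - 2) * 180 = 17 * 180 = 3060 degrees.

3060 degrees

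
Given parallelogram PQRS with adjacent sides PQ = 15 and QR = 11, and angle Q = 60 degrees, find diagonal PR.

Law of cosines: d^2 = 15^2 + 11^2 - 2(15)(11)cos(60°) = 181, so d = sqrt(181).

sqrt(181)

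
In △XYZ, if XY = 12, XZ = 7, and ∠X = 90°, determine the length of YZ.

The included angle is 90°, so the triangle is right-angled at X. The opposite side YZ is the hypotenuse.
By the Pythagorean theorem: YZ = sqrt(12^2 + 7^2) = sqrt(193) = sqrt(193).

sqrt(193)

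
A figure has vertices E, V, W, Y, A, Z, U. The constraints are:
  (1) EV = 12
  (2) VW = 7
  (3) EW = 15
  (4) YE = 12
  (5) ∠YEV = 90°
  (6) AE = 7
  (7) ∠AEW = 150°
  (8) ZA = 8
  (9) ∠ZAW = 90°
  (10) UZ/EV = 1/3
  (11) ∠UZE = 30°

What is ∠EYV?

Step 1: By the law of cosines on triangle YEV: YV² = 12² + 12² − 2·12·12·cos(90°) = 288, so YV = 12·√2.
Step 2: By the inverse law of cosines on triangle EYV: cos(∠EYV) = (12² + (12·√2)² − 12²) / (2·12·12·√2) = 288/407.29 = 0.7071, so ∠EYV = 45°.

Therefore, the measure of angle ∠EYV = 45°.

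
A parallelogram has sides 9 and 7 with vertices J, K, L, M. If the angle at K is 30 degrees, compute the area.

Area = a * b * sin(theta)
Area = 9 * 7 * sin(30 degrees)
Area = 63 * 1/2
Area = 63/2

63/2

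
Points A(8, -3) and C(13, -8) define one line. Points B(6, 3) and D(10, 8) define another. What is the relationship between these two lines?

Slope of line 1: m1 = (-8 - -3)/(13 - 8) = -5/5 = -1
Slope of line 2: m2 = (8 - 3)/(10 - 6) = 5/4 = 5/4
m1 != m2 (-1 != 5/4), so not parallel.
m1 * m2 = (-1) * (5/4) = -5/4 != -1, so not perpendicular.
The lines are neither parallel nor perpendicular.

Neither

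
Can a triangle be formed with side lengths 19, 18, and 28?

Check all three triangle inequalities:
19 + 18 = 37 > 28 ✓
19 + 28 = 47 > 18 ✓
18 + 28 = 46 > 19 ✓
All conditions hold, so these sides form a valid triangle.

Yes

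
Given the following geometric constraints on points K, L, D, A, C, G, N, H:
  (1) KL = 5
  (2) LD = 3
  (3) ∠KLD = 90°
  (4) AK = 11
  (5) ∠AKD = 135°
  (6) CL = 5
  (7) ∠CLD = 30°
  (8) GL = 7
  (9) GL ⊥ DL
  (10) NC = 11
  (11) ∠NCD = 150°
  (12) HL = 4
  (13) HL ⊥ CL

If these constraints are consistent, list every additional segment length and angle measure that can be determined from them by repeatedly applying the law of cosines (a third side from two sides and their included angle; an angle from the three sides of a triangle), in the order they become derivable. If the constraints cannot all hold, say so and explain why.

The constraints are consistent. Derivable facts, in order:
After 1 step:
- CH = √41
- DC ≈ 2.83
- DG = √58
- KD = √34
After 2 steps:
- DA ≈ 15.68
- DN ≈ 13.53
- ∠CDL = 118.02°
- ∠CHL = 51.34°
- ∠DCL = 31.98°
- ∠DGL = 23.2°
- ∠DKL = 30.96°
- ∠GDL = 66.8°
- ∠HCL = 38.66°
- ∠KDL = 59.04°
After 3 steps:
- ∠ADK = 29.75°
- ∠CDN = 23.99°
- ∠CND = 6.01°
- ∠DAK = 15.25°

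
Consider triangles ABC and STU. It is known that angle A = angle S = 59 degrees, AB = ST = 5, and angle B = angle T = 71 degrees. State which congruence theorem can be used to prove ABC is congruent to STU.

The given information provides:
angle A = angle S = 59 degrees, AB = ST = 5, and angle B = angle T = 71 degrees
This matches the ASA congruence theorem.
Two pairs of corresponding angles and the included side are equal (Angle-Side-Angle).

ASA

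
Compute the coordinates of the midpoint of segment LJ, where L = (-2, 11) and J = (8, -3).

M = ((x₁ + x₂)/2, (y₁ + y₂)/2)
= ((-2 + 8)/2, (11 + -3)/2)
= (6/2, 8/2) = (3, 4)

(3, 4)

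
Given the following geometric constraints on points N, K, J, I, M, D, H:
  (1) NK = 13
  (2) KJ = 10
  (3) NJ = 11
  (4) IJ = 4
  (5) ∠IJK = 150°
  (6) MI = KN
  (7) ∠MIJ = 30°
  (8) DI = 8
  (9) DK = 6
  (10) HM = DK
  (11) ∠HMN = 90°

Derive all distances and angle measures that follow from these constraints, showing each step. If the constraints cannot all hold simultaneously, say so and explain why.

The constraints are consistent.

From the given relations:
  MI = KN = 13
  HM = DK = 6

Step 1: From KJ = 10, JI = 4, and ∠KJI = 150°, by the law of cosines:
  KI² = KJ² + JI² - 2·KJ·JI·cos(150°) = 100 + 16 + 69.28 = 185.3
  KI ≈ 13.61

Step 2: From JI = 4, IM = 13, and ∠JIM = 30°, by the law of cosines:
  JM² = JI² + IM² - 2·JI·IM·cos(30°) = 16 + 169 - 90.07 = 94.93
  JM ≈ 9.74

Step 3: From NJ = 11, NK = 13, JK = 10, by the inverse law of cosines:
  cos(∠JNK) = (NJ² + NK² - JK²) / (2·NJ·NK)
  ∠JNK = 48.37°

Step 4: From KJ = 10, KN = 13, JN = 11, by the inverse law of cosines:
  cos(∠JKN) = (KJ² + KN² - JN²) / (2·KJ·KN)
  ∠JKN = 55.3°

Step 5: From JK = 10, JN = 11, KN = 13, by the inverse law of cosines:
  cos(∠KJN) = (JK² + JN² - KN²) / (2·JK·JN)
  ∠KJN = 76.33°

Step 6: From KD = 6, KI = 13.61, DI = 8, by the inverse law of cosines:
  cos(∠DKI) = (KD² + KI² - DI²) / (2·KD·KI)
  ∠DKI = 15.66°

Step 7: From KI = 13.61, KJ = 10, IJ = 4, by the inverse law of cosines:
  cos(∠IKJ) = (KI² + KJ² - IJ²) / (2·KI·KJ)
  ∠IKJ = 8.45°

Step 8: From JI = 4, JM = 9.74, IM = 13, by the inverse law of cosines:
  cos(∠IJM) = (JI² + JM² - IM²) / (2·JI·JM)
  ∠IJM = 138.15°

Step 9: From ID = 8, IK = 13.61, DK = 6, by the inverse law of cosines:
  cos(∠DIK) = (ID² + IK² - DK²) / (2·ID·IK)
  ∠DIK = 11.68°

Step 10: From IJ = 4, IK = 13.61, JK = 10, by the inverse law of cosines:
  cos(∠JIK) = (IJ² + IK² - JK²) / (2·IJ·IK)
  ∠JIK = 21.55°

Step 11: From MI = 13, MJ = 9.74, IJ = 4, by the inverse law of cosines:
  cos(∠IMJ) = (MI² + MJ² - IJ²) / (2·MI·MJ)
  ∠IMJ = 11.85°

Step 12: From DI = 8, DK = 6, IK = 13.61, by the inverse law of cosines:
  cos(∠IDK) = (DI² + DK² - IK²) / (2·DI·DK)
  ∠IDK = 152.67°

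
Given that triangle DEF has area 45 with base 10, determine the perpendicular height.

Rearranging the area formula Area = (1/2) * base * height:
height = 2 * Area / base = 2 * 45 / 10 = 9.

9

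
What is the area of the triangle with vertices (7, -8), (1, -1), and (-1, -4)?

Using the Shoelace formula for a triangle:
Area = (1/2)|x0(y1 - y2) + x1(y2 - y0) + x2(y0 - y1)|
Area = (1/2)|7(-1 - -4) + 1(-4 - -8) + -1(-8 - -1)|
Area = (1/2)|21 + 4 + 7|
Area = (1/2)|32|
Area = (1/2)(32)
Area = 16

16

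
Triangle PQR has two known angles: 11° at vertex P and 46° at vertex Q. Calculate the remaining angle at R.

Let angle R = x. Then 11 + 46 + x = 180.
x = 180 - 57 = 123 degrees.

123 degrees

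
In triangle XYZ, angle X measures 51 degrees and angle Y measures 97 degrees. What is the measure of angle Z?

The interior angles sum to 180°: angle Z = 180 - 51 - 97 = 32°.
The triangle is obtuse (angles 51°, 97°, 32°).

32 degrees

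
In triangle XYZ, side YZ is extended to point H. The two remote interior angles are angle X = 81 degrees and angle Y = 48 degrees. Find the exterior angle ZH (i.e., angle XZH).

The interior angle at Z is 180 - 81 - 48 = 51 degrees.
The exterior angle and interior angle at Z are supplementary:
Exterior angle = 180 - 51 = 129 degrees.

129 degrees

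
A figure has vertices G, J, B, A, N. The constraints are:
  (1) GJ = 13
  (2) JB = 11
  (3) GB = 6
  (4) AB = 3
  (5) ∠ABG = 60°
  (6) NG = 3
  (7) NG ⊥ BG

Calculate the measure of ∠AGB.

Step 1: By the law of cosines on triangle GBA: GA² = 6² + 3² − 2·6·3·cos(60°) = 27, so GA = 3·√3.
Step 2: By the inverse law of cosines on triangle AGB: cos(∠AGB) = ((3·√3)² + 6² − 3²) / (2·3·√3·6) = 54/62.35 = 0.866, so ∠AGB = 30°.

Therefore, the measure of angle ∠AGB = 30°.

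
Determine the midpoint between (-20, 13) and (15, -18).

The midpoint is the point halfway along the segment.
Move half the horizontal distance: -20 + (15 - -20)/2 = -20 + 35/2 = -5/2
Move half the vertical distance: 13 + (-18 - 13)/2 = 13 + -31/2 = -5/2
Midpoint = (-5/2, -5/2)

(-5/2, -5/2)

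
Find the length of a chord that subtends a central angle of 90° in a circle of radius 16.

Drop a perpendicular from the center to the chord, bisecting both the chord and the central angle.
Each half-chord = r sin(θ/2) = 16 sin(45°).
The full chord = 2 × 16 × sin(45°) = 16*sqrt(2).

16*sqrt(2)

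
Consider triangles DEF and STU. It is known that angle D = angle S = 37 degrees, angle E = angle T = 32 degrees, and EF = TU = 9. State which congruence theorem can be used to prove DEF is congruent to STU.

Consider the given information: angle D = angle S = 37 degrees, angle E = angle T = 32 degrees, and EF = TU = 9
This is not SSS or SAS: SSS requires all three pairs of sides, but we don't have that. SAS requires two sides and the included angle between them.
The correct criterion is AAS. Two pairs of corresponding angles and a non-included side are equal (Angle-Angle-Side).

AAS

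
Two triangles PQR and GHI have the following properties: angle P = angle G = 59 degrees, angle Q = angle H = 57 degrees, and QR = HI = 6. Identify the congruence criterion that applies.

The given information matches AAS: Two pairs of corresponding angles and a non-included side are equal (Angle-Angle-Side).

AAS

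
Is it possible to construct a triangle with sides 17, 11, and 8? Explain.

Check all three triangle inequalities:
17 + 11 = 28 > 8 ✓
17 + 8 = 25 > 11 ✓
11 + 8 = 19 > 17 ✓
All conditions hold, so these sides form a valid triangle.

Yes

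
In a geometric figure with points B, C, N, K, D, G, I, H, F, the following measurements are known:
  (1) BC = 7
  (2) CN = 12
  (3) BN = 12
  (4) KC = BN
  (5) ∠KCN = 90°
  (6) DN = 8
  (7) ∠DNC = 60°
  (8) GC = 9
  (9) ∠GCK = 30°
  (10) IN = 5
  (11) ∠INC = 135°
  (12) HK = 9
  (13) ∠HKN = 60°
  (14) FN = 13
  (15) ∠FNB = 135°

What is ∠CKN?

From the given relations: KC = BN = 12.
Step 1: By the law of cosines on triangle KCN: KN² = 12² + 12² − 2·12·12·cos(90°) = 288, so KN = 12·√2.
Step 2: By the inverse law of cosines on triangle CKN: cos(∠CKN) = (12² + (12·√2)² − 12²) / (2·12·12·√2) = 288/407.29 = 0.7071, so ∠CKN = 45°.

Therefore, the measure of angle ∠CKN = 45°.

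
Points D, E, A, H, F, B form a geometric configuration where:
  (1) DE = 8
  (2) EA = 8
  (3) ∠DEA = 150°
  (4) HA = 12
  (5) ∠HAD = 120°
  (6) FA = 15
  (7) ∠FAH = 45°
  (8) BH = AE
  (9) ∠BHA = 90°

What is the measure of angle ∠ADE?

Step 1: By the law of cosines on triangle DEA: DA² = 8² + 8² − 2·8·8·cos(150°) = 238.85, so DA ≈ 15.45.
Step 2: By the inverse law of cosines on triangle ADE: cos(∠ADE) = (15.45² + 8² − 8²) / (2·15.45·8) = 238.85/247.28 = 0.9659, so ∠ADE = 15°.

Therefore, the measure of angle ∠ADE = 15°.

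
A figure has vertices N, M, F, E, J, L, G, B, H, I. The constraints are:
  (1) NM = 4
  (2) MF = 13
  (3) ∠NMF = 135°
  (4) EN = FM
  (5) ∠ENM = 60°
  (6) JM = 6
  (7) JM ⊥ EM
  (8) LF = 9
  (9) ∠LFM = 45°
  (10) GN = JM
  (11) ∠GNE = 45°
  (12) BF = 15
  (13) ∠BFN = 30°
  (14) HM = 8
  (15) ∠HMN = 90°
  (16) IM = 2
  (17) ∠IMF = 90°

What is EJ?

From the given relations: EN = FM = 13.
Step 1: By the law of cosines on triangle ENM: EM² = 13² + 4² − 2·13·4·cos(60°) = 133, so EM = √133.
Step 2: By the law of cosines on triangle EMJ: EJ² = √133² + 6² − 2·√133·6·cos(90°) = 169, so EJ = 13.

Therefore, the length of EJ = 13.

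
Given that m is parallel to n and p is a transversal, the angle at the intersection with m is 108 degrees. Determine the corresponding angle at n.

When a transversal crosses parallel lines, angles in the same position at each intersection are called corresponding angles.
These are always equal, so the answer is 108 degrees.

108 degrees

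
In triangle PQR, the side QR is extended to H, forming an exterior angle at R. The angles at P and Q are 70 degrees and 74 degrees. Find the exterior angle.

The interior angle at R is 180 - 70 - 74 = 36 degrees.
The exterior angle and interior angle at R are supplementary:
Exterior angle = 180 - 36 = 144 degrees.

144 degrees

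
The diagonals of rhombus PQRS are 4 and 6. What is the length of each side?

In a rhombus, the diagonals bisect each other perpendicularly, creating four congruent right triangles.
Each triangle has legs 2 (half of 4) and 3 (half of 6).
The hypotenuse of each right triangle is a side of the rhombus:
side = sqrt(2^2 + 3^2) = sqrt(13)

sqrt(13)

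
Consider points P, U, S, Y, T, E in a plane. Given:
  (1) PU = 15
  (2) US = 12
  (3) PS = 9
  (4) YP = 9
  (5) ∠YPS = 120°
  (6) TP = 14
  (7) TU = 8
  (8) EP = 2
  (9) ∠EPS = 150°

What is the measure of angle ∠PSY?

Step 1: By the law of cosines on triangle SPY: SY² = 9² + 9² − 2·9·9·cos(120°) = 243, so SY = 9·√3.
Step 2: By the inverse law of cosines on triangle PSY: cos(∠PSY) = (9² + (9·√3)² − 9²) / (2·9·9·√3) = 243/280.59 = 0.866, so ∠PSY = 30°.

Therefore, the measure of angle ∠PSY = 30°.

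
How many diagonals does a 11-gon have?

Each of the 11 vertices connects to 8 non-adjacent vertices via diagonals.
Total connections = 11 × 8 = 88, but each diagonal is counted twice.
Number of diagonals = 88 / 2 = 44.

44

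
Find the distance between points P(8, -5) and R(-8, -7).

d = sqrt((-8 - 8)^2 + (-7 - -5)^2)
d = sqrt(-16^2 + -2^2)
d = sqrt(256 + 4)
d = sqrt(260) = 2*sqrt(65)

2*sqrt(65)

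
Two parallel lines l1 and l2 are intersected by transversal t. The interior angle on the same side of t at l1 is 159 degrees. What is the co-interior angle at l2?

Co-interior angles sum to 180: 180 - 159 = 21 degrees.

21 degrees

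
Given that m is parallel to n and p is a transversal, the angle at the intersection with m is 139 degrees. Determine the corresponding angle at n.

Corresponding angles are equal: 139 degrees.

139 degrees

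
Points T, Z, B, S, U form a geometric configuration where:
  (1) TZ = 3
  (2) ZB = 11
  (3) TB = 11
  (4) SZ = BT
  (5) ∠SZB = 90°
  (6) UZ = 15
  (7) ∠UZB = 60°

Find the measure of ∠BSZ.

From the given relations: SZ = BT = 11.
Step 1: By the law of cosines on triangle SZB: SB² = 11² + 11² − 2·11·11·cos(90°) = 242, so SB = 11·√2.
Step 2: By the inverse law of cosines on triangle BSZ: cos(∠BSZ) = ((11·√2)² + 11² − 11²) / (2·11·√2·11) = 242/342.24 = 0.7071, so ∠BSZ = 45°.

Therefore, the measure of angle ∠BSZ = 45°.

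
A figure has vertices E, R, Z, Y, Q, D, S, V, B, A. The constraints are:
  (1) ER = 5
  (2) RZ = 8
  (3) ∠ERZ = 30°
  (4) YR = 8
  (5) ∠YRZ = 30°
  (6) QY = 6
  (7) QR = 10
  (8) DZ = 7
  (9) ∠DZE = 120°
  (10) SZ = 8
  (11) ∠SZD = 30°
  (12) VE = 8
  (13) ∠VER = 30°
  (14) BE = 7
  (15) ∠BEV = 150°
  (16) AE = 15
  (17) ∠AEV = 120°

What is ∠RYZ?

Step 1: By the law of cosines on triangle YRZ: YZ² = 8² + 8² − 2·8·8·cos(30°) = 17.15, so YZ ≈ 4.14.
Step 2: By the inverse law of cosines on triangle RYZ: cos(∠RYZ) = (8² + 4.14² − 8²) / (2·8·4.14) = 17.15/66.26 = 0.2588, so ∠RYZ = 75°.

Therefore, the measure of angle ∠RYZ = 75°.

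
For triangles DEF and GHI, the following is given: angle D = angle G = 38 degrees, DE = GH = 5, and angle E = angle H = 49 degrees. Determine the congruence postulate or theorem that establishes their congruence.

Consider the given information: angle D = angle G = 38 degrees, DE = GH = 5, and angle E = angle H = 49 degrees
This is not SSS or SAS: SSS requires all three pairs of sides, but we don't have that. SAS requires two sides and the included angle between them.
The correct criterion is ASA. Two pairs of corresponding angles and the included side are equal (Angle-Side-Angle).

ASA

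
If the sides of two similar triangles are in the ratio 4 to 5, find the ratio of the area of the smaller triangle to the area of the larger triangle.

Area ratio = (side ratio)^2 = (4/5)^2 = 16:25.

16:25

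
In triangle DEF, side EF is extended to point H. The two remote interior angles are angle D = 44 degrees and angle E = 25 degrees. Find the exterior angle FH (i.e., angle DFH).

By the exterior angle theorem, an exterior angle of a triangle equals the sum of the two remote interior angles.
Exterior angle = angle D + angle E
Exterior angle = 44 + 25 = 69 degrees

69 degrees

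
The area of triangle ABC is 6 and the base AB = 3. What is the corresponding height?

height = 2 * 6 / 3 = 4

4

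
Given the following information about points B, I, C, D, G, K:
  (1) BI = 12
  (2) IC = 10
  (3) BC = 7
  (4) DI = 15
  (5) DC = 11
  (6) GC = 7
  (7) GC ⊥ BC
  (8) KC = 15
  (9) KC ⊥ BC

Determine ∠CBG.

Step 1: By the law of cosines on triangle BCG: BG² = 7² + 7² − 2·7·7·cos(90°) = 98, so BG = 7·√2.
Step 2: By the inverse law of cosines on triangle CBG: cos(∠CBG) = (7² + (7·√2)² − 7²) / (2·7·7·√2) = 98/138.59 = 0.7071, so ∠CBG = 45°.

Therefore, the measure of angle ∠CBG = 45°.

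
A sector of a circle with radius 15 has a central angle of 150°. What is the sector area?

Sector area = π(15²)(5/12) = 375*pi/4

375*pi/4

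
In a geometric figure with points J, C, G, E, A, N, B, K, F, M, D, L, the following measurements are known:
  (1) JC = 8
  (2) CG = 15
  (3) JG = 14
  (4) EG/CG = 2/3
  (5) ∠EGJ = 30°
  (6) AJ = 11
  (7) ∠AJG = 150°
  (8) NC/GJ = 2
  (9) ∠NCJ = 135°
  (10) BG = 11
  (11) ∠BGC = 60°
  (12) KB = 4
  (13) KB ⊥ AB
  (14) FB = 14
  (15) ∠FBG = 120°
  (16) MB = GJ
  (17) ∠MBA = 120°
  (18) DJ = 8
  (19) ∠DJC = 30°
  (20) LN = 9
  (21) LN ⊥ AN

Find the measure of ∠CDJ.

Step 1: By the law of cosines on triangle DJC: DC² = 8² + 8² − 2·8·8·cos(30°) = 17.15, so DC ≈ 4.14.
Step 2: By the inverse law of cosines on triangle CDJ: cos(∠CDJ) = (4.14² + 8² − 8²) / (2·4.14·8) = 17.15/66.26 = 0.2588, so ∠CDJ = 75°.

Therefore, the measure of angle ∠CDJ = 75°.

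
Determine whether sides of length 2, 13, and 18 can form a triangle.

No.
The triangle inequality is violated: 2 + 13 = 15 ≤ 18.
These lengths cannot form a triangle.

No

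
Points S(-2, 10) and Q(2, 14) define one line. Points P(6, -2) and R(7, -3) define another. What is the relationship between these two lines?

Slope of line 1: m1 = (14 - 10)/(2 - -2) = 4/4 = 1
Slope of line 2: m2 = (-3 - -2)/(7 - 6) = -1/1 = -1
m1 * m2 = -1, so perpendicular.

Perpendicular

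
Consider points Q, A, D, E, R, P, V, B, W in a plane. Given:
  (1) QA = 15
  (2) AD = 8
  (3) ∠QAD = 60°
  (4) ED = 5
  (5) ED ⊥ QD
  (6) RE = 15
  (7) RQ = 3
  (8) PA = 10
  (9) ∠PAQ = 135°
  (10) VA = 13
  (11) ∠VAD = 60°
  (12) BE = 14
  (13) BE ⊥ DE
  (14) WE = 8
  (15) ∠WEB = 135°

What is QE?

Step 1: By the law of cosines on triangle DAQ: DQ² = 8² + 15² − 2·8·15·cos(60°) = 169, so DQ = 13.
Step 2: By the law of cosines on triangle QDE: QE² = 13² + 5² − 2·13·5·cos(90°) = 194, so QE = √194.

Therefore, the length of QE = √194.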